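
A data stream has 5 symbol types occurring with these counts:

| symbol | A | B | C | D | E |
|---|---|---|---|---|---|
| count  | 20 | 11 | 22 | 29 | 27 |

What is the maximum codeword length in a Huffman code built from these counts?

3

Merge the two lowest-weight nodes at each step:
combine B(11), A(20) → 31
combine C(22), E(27) → 49
combine D(29), 31 → 60
combine 49, 60 → 109
Maximum depth reached is 3.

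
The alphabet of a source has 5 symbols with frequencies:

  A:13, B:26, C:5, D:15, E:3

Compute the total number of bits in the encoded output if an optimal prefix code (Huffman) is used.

Greedily combine the two least-frequent nodes:
merge E(3) and C(5): 8
merge 8 and A(13): 21
merge D(15) and 21: 36
merge B(26) and 36: 62
The encoded length is the sum of every internal node's weight: 8 + 21 + 36 + 62 = 127 bits.

127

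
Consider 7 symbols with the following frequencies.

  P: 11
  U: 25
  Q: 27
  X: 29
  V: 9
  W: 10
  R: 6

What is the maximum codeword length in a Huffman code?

4

Merge the two lowest-weight nodes at each step:
merge R(6) and V(9): 15
merge W(10) and P(11): 21
merge 15 and 21: 36
merge U(25) and Q(27): 52
merge X(29) and 36: 65
merge 52 and 65: 117
Maximum depth reached is 4.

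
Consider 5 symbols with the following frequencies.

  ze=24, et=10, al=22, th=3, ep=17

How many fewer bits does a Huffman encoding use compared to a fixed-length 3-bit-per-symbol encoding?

Fixed-length: 3 bits × 76 symbols = 228 bits.
Huffman merges:
combine th(3), et(10) → 13
combine 13, ep(17) → 30
combine al(22), ze(24) → 46
combine 30, 46 → 76
Huffman total = 13 + 30 + 46 + 76 = 165 bits.
Saving = 228 − 165 = 63 bits.

63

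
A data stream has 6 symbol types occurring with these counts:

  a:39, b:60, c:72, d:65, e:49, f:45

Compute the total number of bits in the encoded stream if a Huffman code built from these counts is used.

Merge the two smallest weights repeatedly:
a(39) + f(45) → 84
e(49) + b(60) → 109
d(65) + c(72) → 137
84 + 109 → 193
137 + 193 → 330
Each symbol's bit-cost is frequency × depth; summing gives 853 bits (equivalently 84 + 109 + 137 + 193 + 330).

853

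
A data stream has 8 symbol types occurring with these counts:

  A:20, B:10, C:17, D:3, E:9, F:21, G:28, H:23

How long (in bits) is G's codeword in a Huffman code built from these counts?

Build the tree from the bottom:
combine D(3), E(9) → 12
combine B(10), 12 → 22
combine C(17), A(20) → 37
combine F(21), 22 → 43
combine H(23), G(28) → 51
combine 37, 43 → 80
combine 51, 80 → 131
The subtree containing G is merged 2 times, so code length = 2.

2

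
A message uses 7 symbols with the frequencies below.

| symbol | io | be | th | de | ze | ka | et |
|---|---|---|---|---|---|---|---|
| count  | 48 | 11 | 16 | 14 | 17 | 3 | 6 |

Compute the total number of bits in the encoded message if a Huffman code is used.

278

Merge the two smallest weights repeatedly:
merge ka(3) and et(6): 9
merge 9 and be(11): 20
merge de(14) and th(16): 30
merge ze(17) and 20: 37
merge 30 and 37: 67
merge io(48) and 67: 115
Total encoded bits = sum of merged weights = 9 + 20 + 30 + 37 + 67 + 115 = 278.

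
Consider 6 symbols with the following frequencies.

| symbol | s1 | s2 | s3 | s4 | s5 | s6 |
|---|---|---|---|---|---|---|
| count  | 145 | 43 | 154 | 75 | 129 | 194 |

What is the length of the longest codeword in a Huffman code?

Merge the two lowest-weight nodes at each step:
combine s2(43), s4(75) → 118
combine 118, s5(129) → 247
combine s1(145), s3(154) → 299
combine s6(194), 247 → 441
combine 299, 441 → 740
Maximum depth reached is 4.

4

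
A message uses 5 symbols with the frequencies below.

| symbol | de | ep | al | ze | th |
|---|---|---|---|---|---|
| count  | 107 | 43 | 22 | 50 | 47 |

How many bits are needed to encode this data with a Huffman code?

Build the Huffman tree bottom-up:
al(22) + ep(43) → 65
th(47) + ze(50) → 97
65 + 97 → 162
de(107) + 162 → 269
The encoded length is the sum of every internal node's weight: 65 + 97 + 162 + 269 = 593 bits.

593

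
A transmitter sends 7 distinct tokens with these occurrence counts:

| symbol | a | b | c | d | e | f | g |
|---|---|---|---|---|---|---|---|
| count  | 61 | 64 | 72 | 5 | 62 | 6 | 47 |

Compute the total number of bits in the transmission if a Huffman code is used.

822

Build the Huffman tree bottom-up:
merge d(5) and f(6): 11
merge 11 and g(47): 58
merge 58 and a(61): 119
merge e(62) and b(64): 126
merge c(72) and 119: 191
merge 126 and 191: 317
Total encoded bits = sum of merged weights = 11 + 58 + 119 + 126 + 191 + 317 = 822.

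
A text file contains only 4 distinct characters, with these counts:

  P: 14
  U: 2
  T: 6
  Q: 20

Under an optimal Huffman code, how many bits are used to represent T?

Repeatedly merge the two smallest:
U(2) + T(6) → 8
8 + P(14) → 22
Q(20) + 22 → 42
T sits 3 levels below the root, so its codeword is 3 bits.

3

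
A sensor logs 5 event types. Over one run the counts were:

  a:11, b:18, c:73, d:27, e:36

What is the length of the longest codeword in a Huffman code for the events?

Merge the two lowest-weight nodes at each step:
a(11) + b(18) → 29
d(27) + 29 → 56
e(36) + 56 → 92
c(73) + 92 → 165
The first pair merged (a, b) ends up deepest, at depth 4.

4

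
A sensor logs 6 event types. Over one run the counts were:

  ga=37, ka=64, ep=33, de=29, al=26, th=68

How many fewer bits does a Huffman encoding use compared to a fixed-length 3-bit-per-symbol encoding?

Fixed-length: 3 bits × 257 symbols = 771 bits.
Huffman merges:
al(26) + de(29) → 55
ep(33) + ga(37) → 70
55 + ka(64) → 119
th(68) + 70 → 138
119 + 138 → 257
Huffman total = 55 + 70 + 119 + 138 + 257 = 639 bits.
Saving = 771 − 639 = 132 bits.

132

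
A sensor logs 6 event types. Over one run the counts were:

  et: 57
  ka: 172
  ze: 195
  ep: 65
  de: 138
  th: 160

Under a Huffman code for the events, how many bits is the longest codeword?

4

Merge the two lowest-weight nodes at each step:
merge et(57) and ep(65): 122
merge 122 and de(138): 260
merge th(160) and ka(172): 332
merge ze(195) and 260: 455
merge 332 and 455: 787
The first pair merged (et, ep) ends up deepest, at depth 4.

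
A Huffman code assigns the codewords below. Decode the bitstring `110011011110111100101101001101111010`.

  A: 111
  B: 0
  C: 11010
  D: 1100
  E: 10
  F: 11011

Read left to right; each codeword is recognised as soon as it completes (prefix code):
  1100→D | 11011→F | 11011→F | 1100→D | 10→E | 11010→C | 0→B | 11011→F | 11010→C
Decoded message: DFFDECBFC

DFFDECBFC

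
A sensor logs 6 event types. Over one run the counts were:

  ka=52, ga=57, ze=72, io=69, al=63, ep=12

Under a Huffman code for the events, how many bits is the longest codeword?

3

Merge the two lowest-weight nodes at each step:
merge ep(12) and ka(52): 64
merge ga(57) and al(63): 120
merge 64 and io(69): 133
merge ze(72) and 120: 192
merge 133 and 192: 325
The rarest symbols sit at the bottom; the longest codeword is 3 bits.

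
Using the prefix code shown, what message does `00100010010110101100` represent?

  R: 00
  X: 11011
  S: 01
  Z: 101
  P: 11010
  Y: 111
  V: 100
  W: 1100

Read left to right; each codeword is recognised as soon as it completes (prefix code):
  00→R | 100→V | 01→S | 00→R | 101→Z | 101→Z | 01→S | 100→V
Decoded message: RVSRZZSV

RVSRZZSV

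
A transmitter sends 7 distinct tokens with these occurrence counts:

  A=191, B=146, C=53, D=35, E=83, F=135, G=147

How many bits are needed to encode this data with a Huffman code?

2120

Build the Huffman tree bottom-up:
combine D(35), C(53) → 88
combine E(83), 88 → 171
combine F(135), B(146) → 281
combine G(147), 171 → 318
combine A(191), 281 → 472
combine 318, 472 → 790
Total encoded bits = sum of merged weights = 88 + 171 + 281 + 318 + 472 + 790 = 2120.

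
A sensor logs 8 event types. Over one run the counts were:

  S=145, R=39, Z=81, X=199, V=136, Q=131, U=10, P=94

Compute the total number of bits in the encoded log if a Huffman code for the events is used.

2340

Greedily combine the two least-frequent nodes:
merge U(10) and R(39): 49
merge 49 and Z(81): 130
merge P(94) and 130: 224
merge Q(131) and V(136): 267
merge S(145) and X(199): 344
merge 224 and 267: 491
merge 344 and 491: 835
The encoded length is the sum of every internal node's weight: 49 + 130 + 224 + 267 + 344 + 491 + 835 = 2340 bits.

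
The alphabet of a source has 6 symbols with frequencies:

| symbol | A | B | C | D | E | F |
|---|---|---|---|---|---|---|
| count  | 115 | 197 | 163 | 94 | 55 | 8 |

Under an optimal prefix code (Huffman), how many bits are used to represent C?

2

Huffman merges, smallest pair first:
combine F(8), E(55) → 63
combine 63, D(94) → 157
combine A(115), 157 → 272
combine C(163), B(197) → 360
combine 272, 360 → 632
The subtree containing C is merged 2 times, so code length = 2.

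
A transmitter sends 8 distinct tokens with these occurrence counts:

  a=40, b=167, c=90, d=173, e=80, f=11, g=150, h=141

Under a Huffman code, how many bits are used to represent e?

4

Repeatedly merge the two smallest:
combine f(11), a(40) → 51
combine 51, e(80) → 131
combine c(90), 131 → 221
combine h(141), g(150) → 291
combine b(167), d(173) → 340
combine 221, 291 → 512
combine 340, 512 → 852
The subtree containing e is merged 4 times, so code length = 4.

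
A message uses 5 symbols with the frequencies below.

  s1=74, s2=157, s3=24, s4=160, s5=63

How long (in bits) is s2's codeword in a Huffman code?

2

Huffman merges, smallest pair first:
combine s3(24), s5(63) → 87
combine s1(74), 87 → 161
combine s2(157), s4(160) → 317
combine 161, 317 → 478
s2 sits 2 levels below the root, so its codeword is 2 bits.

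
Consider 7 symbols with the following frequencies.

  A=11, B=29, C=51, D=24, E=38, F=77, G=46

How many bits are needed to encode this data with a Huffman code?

735

Greedily combine the two least-frequent nodes:
combine A(11), D(24) → 35
combine B(29), 35 → 64
combine E(38), G(46) → 84
combine C(51), 64 → 115
combine F(77), 84 → 161
combine 115, 161 → 276
Each symbol's bit-cost is frequency × depth; summing gives 735 bits (equivalently 35 + 64 + 84 + 115 + 161 + 276).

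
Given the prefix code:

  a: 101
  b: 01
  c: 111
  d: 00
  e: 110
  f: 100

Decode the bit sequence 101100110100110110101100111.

Read left to right; each codeword is recognised as soon as it completes (prefix code):
  101→a | 100→f | 110→e | 100→f | 110→e | 110→e | 101→a | 100→f | 111→c
Decoded message: afefeeafc

afefeeafc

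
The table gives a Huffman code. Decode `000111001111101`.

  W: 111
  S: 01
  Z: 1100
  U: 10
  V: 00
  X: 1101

VSZWX

Read left to right; each codeword is recognised as soon as it completes (prefix code):
  00→V | 01→S | 1100→Z | 111→W | 1101→X
Decoded message: VSZWX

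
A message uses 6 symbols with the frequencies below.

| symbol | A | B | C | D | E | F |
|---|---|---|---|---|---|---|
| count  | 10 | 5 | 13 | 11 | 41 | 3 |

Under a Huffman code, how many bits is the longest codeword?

4

Merge the two lowest-weight nodes at each step:
F(3) + B(5) → 8
8 + A(10) → 18
D(11) + C(13) → 24
18 + 24 → 42
E(41) + 42 → 83
The rarest symbols sit at the bottom; the longest codeword is 4 bits.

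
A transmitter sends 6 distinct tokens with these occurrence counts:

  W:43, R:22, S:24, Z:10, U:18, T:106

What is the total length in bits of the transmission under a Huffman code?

485

Merge the two smallest weights repeatedly:
Z(10) + U(18) → 28
R(22) + S(24) → 46
28 + W(43) → 71
46 + 71 → 117
T(106) + 117 → 223
Total encoded bits = sum of merged weights = 28 + 46 + 71 + 117 + 223 = 485.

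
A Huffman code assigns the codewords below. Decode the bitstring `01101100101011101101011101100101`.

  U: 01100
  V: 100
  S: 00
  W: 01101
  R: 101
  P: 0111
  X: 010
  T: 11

Read left to right; each codeword is recognised as soon as it completes (prefix code):
  01101→W | 100→V | 101→R | 0111→P | 01101→W | 0111→P | 01100→U | 101→R
Decoded message: WVRPWPUR

WVRPWPUR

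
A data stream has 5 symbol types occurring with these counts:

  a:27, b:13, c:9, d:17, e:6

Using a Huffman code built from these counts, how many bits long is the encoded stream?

159

Build the Huffman tree bottom-up:
e(6) + c(9) → 15
b(13) + 15 → 28
d(17) + a(27) → 44
28 + 44 → 72
The encoded length is the sum of every internal node's weight: 15 + 28 + 44 + 72 = 159 bits.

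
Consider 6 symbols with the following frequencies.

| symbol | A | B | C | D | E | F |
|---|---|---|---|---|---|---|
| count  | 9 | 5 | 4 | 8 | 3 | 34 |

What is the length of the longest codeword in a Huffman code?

4

Merge the two lowest-weight nodes at each step:
combine E(3), C(4) → 7
combine B(5), 7 → 12
combine D(8), A(9) → 17
combine 12, 17 → 29
combine 29, F(34) → 63
Maximum depth reached is 4.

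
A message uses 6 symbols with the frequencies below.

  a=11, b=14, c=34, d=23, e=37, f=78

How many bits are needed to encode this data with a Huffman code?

Merge the two smallest weights repeatedly:
merge a(11) and b(14): 25
merge d(23) and 25: 48
merge c(34) and e(37): 71
merge 48 and 71: 119
merge f(78) and 119: 197
Total encoded bits = sum of merged weights = 25 + 48 + 71 + 119 + 197 = 460.

460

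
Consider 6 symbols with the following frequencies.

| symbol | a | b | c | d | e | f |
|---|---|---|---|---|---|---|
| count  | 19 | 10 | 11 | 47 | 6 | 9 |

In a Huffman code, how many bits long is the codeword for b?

Huffman merges, smallest pair first:
combine e(6), f(9) → 15
combine b(10), c(11) → 21
combine 15, a(19) → 34
combine 21, 34 → 55
combine d(47), 55 → 102
b sits 3 levels below the root, so its codeword is 3 bits.

3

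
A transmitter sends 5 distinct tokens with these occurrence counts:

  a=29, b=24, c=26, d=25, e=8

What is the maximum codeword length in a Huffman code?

Merge the two lowest-weight nodes at each step:
merge e(8) and b(24): 32
merge d(25) and c(26): 51
merge a(29) and 32: 61
merge 51 and 61: 112
The rarest symbols sit at the bottom; the longest codeword is 3 bits.

3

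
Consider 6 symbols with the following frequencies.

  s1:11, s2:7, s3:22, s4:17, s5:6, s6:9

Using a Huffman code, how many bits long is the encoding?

177

Build the Huffman tree bottom-up:
merge s5(6) and s2(7): 13
merge s6(9) and s1(11): 20
merge 13 and s4(17): 30
merge 20 and s3(22): 42
merge 30 and 42: 72
Each symbol's bit-cost is frequency × depth; summing gives 177 bits (equivalently 13 + 20 + 30 + 42 + 72).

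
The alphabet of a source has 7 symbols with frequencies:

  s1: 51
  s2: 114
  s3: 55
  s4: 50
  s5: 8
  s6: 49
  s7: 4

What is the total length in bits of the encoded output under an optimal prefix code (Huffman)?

836

Greedily combine the two least-frequent nodes:
merge s7(4) and s5(8): 12
merge 12 and s6(49): 61
merge s4(50) and s1(51): 101
merge s3(55) and 61: 116
merge 101 and s2(114): 215
merge 116 and 215: 331
The encoded length is the sum of every internal node's weight: 12 + 61 + 101 + 116 + 215 + 331 = 836 bits.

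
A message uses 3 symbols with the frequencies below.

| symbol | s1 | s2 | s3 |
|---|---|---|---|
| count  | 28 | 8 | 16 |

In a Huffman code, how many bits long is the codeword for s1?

1

Huffman merges, smallest pair first:
s2(8) + s3(16) → 24
24 + s1(28) → 52
s1 is merged only at the final step, so code length = 1.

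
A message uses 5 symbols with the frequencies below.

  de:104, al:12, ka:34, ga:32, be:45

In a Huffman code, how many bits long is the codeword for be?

2

Huffman merges, smallest pair first:
combine al(12), ga(32) → 44
combine ka(34), 44 → 78
combine be(45), 78 → 123
combine de(104), 123 → 227
be's leaf is at depth 2, giving a 2-bit codeword.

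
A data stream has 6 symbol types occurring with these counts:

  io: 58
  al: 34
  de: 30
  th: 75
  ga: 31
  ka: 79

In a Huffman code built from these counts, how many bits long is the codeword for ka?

2

Repeatedly merge the two smallest:
merge de(30) and ga(31): 61
merge al(34) and io(58): 92
merge 61 and th(75): 136
merge ka(79) and 92: 171
merge 136 and 171: 307
ka sits 2 levels below the root, so its codeword is 2 bits.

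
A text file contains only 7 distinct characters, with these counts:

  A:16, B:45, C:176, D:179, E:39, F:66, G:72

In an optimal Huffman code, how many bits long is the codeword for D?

2

Huffman merges, smallest pair first:
merge A(16) and E(39): 55
merge B(45) and 55: 100
merge F(66) and G(72): 138
merge 100 and 138: 238
merge C(176) and D(179): 355
merge 238 and 355: 593
D sits 2 levels below the root, so its codeword is 2 bits.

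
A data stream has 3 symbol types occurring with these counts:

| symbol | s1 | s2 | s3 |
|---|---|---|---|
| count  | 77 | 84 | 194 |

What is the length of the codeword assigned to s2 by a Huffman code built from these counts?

2

Build the tree from the bottom:
combine s1(77), s2(84) → 161
combine 161, s3(194) → 355
s2's leaf is at depth 2, giving a 2-bit codeword.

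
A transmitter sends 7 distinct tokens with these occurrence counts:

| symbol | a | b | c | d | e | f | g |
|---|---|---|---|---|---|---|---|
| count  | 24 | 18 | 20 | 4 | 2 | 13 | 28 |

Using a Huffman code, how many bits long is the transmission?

Build the Huffman tree bottom-up:
combine e(2), d(4) → 6
combine 6, f(13) → 19
combine b(18), 19 → 37
combine c(20), a(24) → 44
combine g(28), 37 → 65
combine 44, 65 → 109
The encoded length is the sum of every internal node's weight: 6 + 19 + 37 + 44 + 65 + 109 = 280 bits.

280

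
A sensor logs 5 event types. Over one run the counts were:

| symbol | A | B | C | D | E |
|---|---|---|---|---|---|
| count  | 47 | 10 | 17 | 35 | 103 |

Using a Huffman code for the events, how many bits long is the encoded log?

Greedily combine the two least-frequent nodes:
merge B(10) and C(17): 27
merge 27 and D(35): 62
merge A(47) and 62: 109
merge E(103) and 109: 212
Each symbol's bit-cost is frequency × depth; summing gives 410 bits (equivalently 27 + 62 + 109 + 212).

410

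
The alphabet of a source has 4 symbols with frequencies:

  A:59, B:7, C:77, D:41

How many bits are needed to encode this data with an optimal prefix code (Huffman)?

Greedily combine the two least-frequent nodes:
merge B(7) and D(41): 48
merge 48 and A(59): 107
merge C(77) and 107: 184
Each symbol's bit-cost is frequency × depth; summing gives 339 bits (equivalently 48 + 107 + 184).

339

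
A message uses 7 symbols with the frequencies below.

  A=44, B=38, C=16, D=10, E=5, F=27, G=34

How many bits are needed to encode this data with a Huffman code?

452

Build the Huffman tree bottom-up:
combine E(5), D(10) → 15
combine 15, C(16) → 31
combine F(27), 31 → 58
combine G(34), B(38) → 72
combine A(44), 58 → 102
combine 72, 102 → 174
Each symbol's bit-cost is frequency × depth; summing gives 452 bits (equivalently 15 + 31 + 58 + 72 + 102 + 174).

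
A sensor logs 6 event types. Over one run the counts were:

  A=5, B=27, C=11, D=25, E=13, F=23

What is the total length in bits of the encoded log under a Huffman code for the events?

Greedily combine the two least-frequent nodes:
combine A(5), C(11) → 16
combine E(13), 16 → 29
combine F(23), D(25) → 48
combine B(27), 29 → 56
combine 48, 56 → 104
The encoded length is the sum of every internal node's weight: 16 + 29 + 48 + 56 + 104 = 253 bits.

253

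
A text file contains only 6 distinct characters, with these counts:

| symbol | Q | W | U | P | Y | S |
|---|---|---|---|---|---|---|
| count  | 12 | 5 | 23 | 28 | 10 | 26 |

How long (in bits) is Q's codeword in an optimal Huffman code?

Build the tree from the bottom:
W(5) + Y(10) → 15
Q(12) + 15 → 27
U(23) + S(26) → 49
27 + P(28) → 55
49 + 55 → 104
The subtree containing Q is merged 3 times, so code length = 3.

3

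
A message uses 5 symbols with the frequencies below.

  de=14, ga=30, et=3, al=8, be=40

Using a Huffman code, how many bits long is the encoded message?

Greedily combine the two least-frequent nodes:
combine et(3), al(8) → 11
combine 11, de(14) → 25
combine 25, ga(30) → 55
combine be(40), 55 → 95
Each symbol's bit-cost is frequency × depth; summing gives 186 bits (equivalently 11 + 25 + 55 + 95).

186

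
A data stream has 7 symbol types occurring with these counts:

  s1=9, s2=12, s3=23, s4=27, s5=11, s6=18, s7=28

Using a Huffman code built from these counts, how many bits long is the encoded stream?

349

Merge the two smallest weights repeatedly:
s1(9) + s5(11) → 20
s2(12) + s6(18) → 30
20 + s3(23) → 43
s4(27) + s7(28) → 55
30 + 43 → 73
55 + 73 → 128
Total encoded bits = sum of merged weights = 20 + 30 + 43 + 55 + 73 + 128 = 349.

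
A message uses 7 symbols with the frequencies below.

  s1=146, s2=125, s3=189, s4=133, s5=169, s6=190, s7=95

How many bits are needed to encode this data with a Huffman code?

Greedily combine the two least-frequent nodes:
merge s7(95) and s2(125): 220
merge s4(133) and s1(146): 279
merge s5(169) and s3(189): 358
merge s6(190) and 220: 410
merge 279 and 358: 637
merge 410 and 637: 1047
Total encoded bits = sum of merged weights = 220 + 279 + 358 + 410 + 637 + 1047 = 2951.

2951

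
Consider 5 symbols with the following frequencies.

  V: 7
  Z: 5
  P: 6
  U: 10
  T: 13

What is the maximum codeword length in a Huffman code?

Merge the two lowest-weight nodes at each step:
Z(5) + P(6) → 11
V(7) + U(10) → 17
11 + T(13) → 24
17 + 24 → 41
The first pair merged (Z, P) ends up deepest, at depth 3.

3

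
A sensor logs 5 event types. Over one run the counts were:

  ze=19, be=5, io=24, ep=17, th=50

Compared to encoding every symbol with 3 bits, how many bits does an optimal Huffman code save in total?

Fixed-length: 3 bits × 115 symbols = 345 bits.
Huffman merges:
be(5) + ep(17) → 22
ze(19) + 22 → 41
io(24) + 41 → 65
th(50) + 65 → 115
Huffman total = 22 + 41 + 65 + 115 = 243 bits.
Saving = 345 − 243 = 102 bits.

102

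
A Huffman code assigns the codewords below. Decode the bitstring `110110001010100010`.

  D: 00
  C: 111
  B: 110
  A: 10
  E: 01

BBDAAADA

Read left to right; each codeword is recognised as soon as it completes (prefix code):
  110→B | 110→B | 00→D | 10→A | 10→A | 10→A | 00→D | 10→A
Decoded message: BBDAAADA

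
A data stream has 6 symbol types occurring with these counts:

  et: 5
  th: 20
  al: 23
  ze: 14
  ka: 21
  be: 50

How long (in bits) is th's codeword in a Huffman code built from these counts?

3

Repeatedly merge the two smallest:
combine et(5), ze(14) → 19
combine 19, th(20) → 39
combine ka(21), al(23) → 44
combine 39, 44 → 83
combine be(50), 83 → 133
The subtree containing th is merged 3 times, so code length = 3.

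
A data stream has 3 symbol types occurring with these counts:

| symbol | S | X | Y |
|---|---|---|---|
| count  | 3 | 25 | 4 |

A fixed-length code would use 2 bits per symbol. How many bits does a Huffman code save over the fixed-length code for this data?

25

Fixed-length: 2 bits × 32 symbols = 64 bits.
Huffman merges:
combine S(3), Y(4) → 7
combine 7, X(25) → 32
Huffman total = 7 + 32 = 39 bits.
Saving = 64 − 39 = 25 bits.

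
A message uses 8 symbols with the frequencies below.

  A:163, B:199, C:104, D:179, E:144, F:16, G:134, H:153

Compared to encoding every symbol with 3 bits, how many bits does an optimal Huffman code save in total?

79

Fixed-length: 3 bits × 1092 symbols = 3276 bits.
Huffman merges:
merge F(16) and C(104): 120
merge 120 and G(134): 254
merge E(144) and H(153): 297
merge A(163) and D(179): 342
merge B(199) and 254: 453
merge 297 and 342: 639
merge 453 and 639: 1092
Huffman total = 120 + 254 + 297 + 342 + 453 + 639 + 1092 = 3197 bits.
Saving = 3276 − 3197 = 79 bits.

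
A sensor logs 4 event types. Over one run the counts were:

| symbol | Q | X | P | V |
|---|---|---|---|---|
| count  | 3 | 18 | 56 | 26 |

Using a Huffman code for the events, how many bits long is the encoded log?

Merge the two smallest weights repeatedly:
Q(3) + X(18) → 21
21 + V(26) → 47
47 + P(56) → 103
Each symbol's bit-cost is frequency × depth; summing gives 171 bits (equivalently 21 + 47 + 103).

171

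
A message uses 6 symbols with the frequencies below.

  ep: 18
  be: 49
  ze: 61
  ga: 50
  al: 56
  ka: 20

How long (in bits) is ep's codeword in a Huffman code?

4

Repeatedly merge the two smallest:
ep(18) + ka(20) → 38
38 + be(49) → 87
ga(50) + al(56) → 106
ze(61) + 87 → 148
106 + 148 → 254
The subtree containing ep is merged 4 times, so code length = 4.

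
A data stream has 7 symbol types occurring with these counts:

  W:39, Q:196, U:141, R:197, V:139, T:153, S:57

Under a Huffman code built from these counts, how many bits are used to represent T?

3

Repeatedly merge the two smallest:
W(39) + S(57) → 96
96 + V(139) → 235
U(141) + T(153) → 294
Q(196) + R(197) → 393
235 + 294 → 529
393 + 529 → 922
T sits 3 levels below the root, so its codeword is 3 bits.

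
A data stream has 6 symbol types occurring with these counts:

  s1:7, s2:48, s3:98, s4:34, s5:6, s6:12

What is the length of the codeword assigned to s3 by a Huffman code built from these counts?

Huffman merges, smallest pair first:
merge s5(6) and s1(7): 13
merge s6(12) and 13: 25
merge 25 and s4(34): 59
merge s2(48) and 59: 107
merge s3(98) and 107: 205
s3 sits one level below the root: a 1-bit codeword.

1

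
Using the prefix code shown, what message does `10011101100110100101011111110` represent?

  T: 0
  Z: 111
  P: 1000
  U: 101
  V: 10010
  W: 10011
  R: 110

Read left to right; each codeword is recognised as soon as it completes (prefix code):
  10011→W | 101→U | 10011→W | 0→T | 10010→V | 101→U | 111→Z | 111→Z | 0→T
Decoded message: WUWTVUZZT

WUWTVUZZT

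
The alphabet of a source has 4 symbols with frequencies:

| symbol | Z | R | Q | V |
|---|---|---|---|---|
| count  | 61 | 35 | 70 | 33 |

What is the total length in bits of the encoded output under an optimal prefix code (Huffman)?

Greedily combine the two least-frequent nodes:
merge V(33) and R(35): 68
merge Z(61) and 68: 129
merge Q(70) and 129: 199
The encoded length is the sum of every internal node's weight: 68 + 129 + 199 = 396 bits.

396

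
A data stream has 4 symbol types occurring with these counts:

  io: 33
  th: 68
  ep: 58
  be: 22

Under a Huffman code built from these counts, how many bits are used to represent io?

3

Huffman merges, smallest pair first:
merge be(22) and io(33): 55
merge 55 and ep(58): 113
merge th(68) and 113: 181
io sits 3 levels below the root, so its codeword is 3 bits.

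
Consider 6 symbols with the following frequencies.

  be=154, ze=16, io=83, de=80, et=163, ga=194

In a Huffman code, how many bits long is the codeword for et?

Build the tree from the bottom:
ze(16) + de(80) → 96
io(83) + 96 → 179
be(154) + et(163) → 317
179 + ga(194) → 373
317 + 373 → 690
et sits 2 levels below the root, so its codeword is 2 bits.

2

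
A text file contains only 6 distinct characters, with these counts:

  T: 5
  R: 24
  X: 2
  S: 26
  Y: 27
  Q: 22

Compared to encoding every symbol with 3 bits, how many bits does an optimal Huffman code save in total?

Fixed-length: 3 bits × 106 symbols = 318 bits.
Huffman merges:
merge X(2) and T(5): 7
merge 7 and Q(22): 29
merge R(24) and S(26): 50
merge Y(27) and 29: 56
merge 50 and 56: 106
Huffman total = 7 + 29 + 50 + 56 + 106 = 248 bits.
Saving = 318 − 248 = 70 bits.

70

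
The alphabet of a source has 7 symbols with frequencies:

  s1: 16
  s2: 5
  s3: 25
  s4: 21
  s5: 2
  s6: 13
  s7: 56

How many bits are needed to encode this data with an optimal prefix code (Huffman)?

Greedily combine the two least-frequent nodes:
combine s5(2), s2(5) → 7
combine 7, s6(13) → 20
combine s1(16), 20 → 36
combine s4(21), s3(25) → 46
combine 36, 46 → 82
combine s7(56), 82 → 138
The encoded length is the sum of every internal node's weight: 7 + 20 + 36 + 46 + 82 + 138 = 329 bits.

329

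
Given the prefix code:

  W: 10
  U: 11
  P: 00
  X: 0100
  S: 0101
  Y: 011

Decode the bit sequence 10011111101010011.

WYUUSPU

Read left to right; each codeword is recognised as soon as it completes (prefix code):
  10→W | 011→Y | 11→U | 11→U | 0101→S | 00→P | 11→U
Decoded message: WYUUSPU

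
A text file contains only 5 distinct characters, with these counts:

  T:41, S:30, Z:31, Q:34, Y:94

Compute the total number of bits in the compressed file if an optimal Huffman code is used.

502

Merge the two smallest weights repeatedly:
combine S(30), Z(31) → 61
combine Q(34), T(41) → 75
combine 61, 75 → 136
combine Y(94), 136 → 230
Each symbol's bit-cost is frequency × depth; summing gives 502 bits (equivalently 61 + 75 + 136 + 230).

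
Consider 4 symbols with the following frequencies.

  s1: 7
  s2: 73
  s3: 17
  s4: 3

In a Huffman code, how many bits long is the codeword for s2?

Repeatedly merge the two smallest:
merge s4(3) and s1(7): 10
merge 10 and s3(17): 27
merge 27 and s2(73): 100
s2 sits one level below the root: a 1-bit codeword.

1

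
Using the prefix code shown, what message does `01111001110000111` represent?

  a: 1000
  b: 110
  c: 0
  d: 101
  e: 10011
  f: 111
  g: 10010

cfeacf

Read left to right; each codeword is recognised as soon as it completes (prefix code):
  0→c | 111→f | 10011→e | 1000→a | 0→c | 111→f
Decoded message: cfeacf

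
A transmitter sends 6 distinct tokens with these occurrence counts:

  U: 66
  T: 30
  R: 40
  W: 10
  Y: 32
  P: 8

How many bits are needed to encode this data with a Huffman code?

438

Build the Huffman tree bottom-up:
combine P(8), W(10) → 18
combine 18, T(30) → 48
combine Y(32), R(40) → 72
combine 48, U(66) → 114
combine 72, 114 → 186
Total encoded bits = sum of merged weights = 18 + 48 + 72 + 114 + 186 = 438.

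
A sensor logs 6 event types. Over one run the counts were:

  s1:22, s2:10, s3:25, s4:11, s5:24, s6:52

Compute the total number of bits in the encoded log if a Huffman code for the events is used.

349

Merge the two smallest weights repeatedly:
merge s2(10) and s4(11): 21
merge 21 and s1(22): 43
merge s5(24) and s3(25): 49
merge 43 and 49: 92
merge s6(52) and 92: 144
Total encoded bits = sum of merged weights = 21 + 43 + 49 + 92 + 144 = 349.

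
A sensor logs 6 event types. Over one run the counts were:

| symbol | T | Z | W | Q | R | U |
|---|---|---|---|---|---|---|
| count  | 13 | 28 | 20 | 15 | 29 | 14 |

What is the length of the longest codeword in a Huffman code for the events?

3

Merge the two lowest-weight nodes at each step:
merge T(13) and U(14): 27
merge Q(15) and W(20): 35
merge 27 and Z(28): 55
merge R(29) and 35: 64
merge 55 and 64: 119
Maximum depth reached is 3.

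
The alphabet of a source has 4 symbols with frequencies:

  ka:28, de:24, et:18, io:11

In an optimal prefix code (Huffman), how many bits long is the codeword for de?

Repeatedly merge the two smallest:
merge io(11) and et(18): 29
merge de(24) and ka(28): 52
merge 29 and 52: 81
de sits 2 levels below the root, so its codeword is 2 bits.

2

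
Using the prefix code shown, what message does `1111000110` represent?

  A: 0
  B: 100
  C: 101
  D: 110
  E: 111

Read left to right; each codeword is recognised as soon as it completes (prefix code):
  111→E | 100→B | 0→A | 110→D
Decoded message: EBAD

EBAD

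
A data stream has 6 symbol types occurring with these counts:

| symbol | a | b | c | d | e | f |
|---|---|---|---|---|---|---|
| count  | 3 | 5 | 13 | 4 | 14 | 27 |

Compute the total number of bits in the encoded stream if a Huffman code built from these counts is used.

Greedily combine the two least-frequent nodes:
a(3) + d(4) → 7
b(5) + 7 → 12
12 + c(13) → 25
e(14) + 25 → 39
f(27) + 39 → 66
The encoded length is the sum of every internal node's weight: 7 + 12 + 25 + 39 + 66 = 149 bits.

149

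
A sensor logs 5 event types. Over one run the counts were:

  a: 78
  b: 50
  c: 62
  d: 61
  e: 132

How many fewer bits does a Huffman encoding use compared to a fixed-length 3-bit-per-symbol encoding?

272

Fixed-length: 3 bits × 383 symbols = 1149 bits.
Huffman merges:
combine b(50), d(61) → 111
combine c(62), a(78) → 140
combine 111, e(132) → 243
combine 140, 243 → 383
Huffman total = 111 + 140 + 243 + 383 = 877 bits.
Saving = 1149 − 877 = 272 bits.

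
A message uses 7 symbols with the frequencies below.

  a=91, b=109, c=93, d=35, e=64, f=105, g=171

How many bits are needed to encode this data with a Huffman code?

1823

Greedily combine the two least-frequent nodes:
merge d(35) and e(64): 99
merge a(91) and c(93): 184
merge 99 and f(105): 204
merge b(109) and g(171): 280
merge 184 and 204: 388
merge 280 and 388: 668
Total encoded bits = sum of merged weights = 99 + 184 + 204 + 280 + 388 + 668 = 1823.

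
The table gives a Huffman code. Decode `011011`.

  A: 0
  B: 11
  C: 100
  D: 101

ABAB

Read left to right; each codeword is recognised as soon as it completes (prefix code):
  0→A | 11→B | 0→A | 11→B
Decoded message: ABAB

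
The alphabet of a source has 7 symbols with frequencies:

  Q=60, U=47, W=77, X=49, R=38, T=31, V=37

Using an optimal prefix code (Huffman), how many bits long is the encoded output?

940

Build the Huffman tree bottom-up:
combine T(31), V(37) → 68
combine R(38), U(47) → 85
combine X(49), Q(60) → 109
combine 68, W(77) → 145
combine 85, 109 → 194
combine 145, 194 → 339
The encoded length is the sum of every internal node's weight: 68 + 85 + 109 + 145 + 194 + 339 = 940 bits.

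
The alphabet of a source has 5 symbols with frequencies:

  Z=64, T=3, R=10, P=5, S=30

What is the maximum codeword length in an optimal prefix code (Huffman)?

Merge the two lowest-weight nodes at each step:
combine T(3), P(5) → 8
combine 8, R(10) → 18
combine 18, S(30) → 48
combine 48, Z(64) → 112
The rarest symbols sit at the bottom; the longest codeword is 4 bits.

4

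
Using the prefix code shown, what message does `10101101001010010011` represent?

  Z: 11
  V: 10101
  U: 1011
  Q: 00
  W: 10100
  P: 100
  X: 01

Read left to right; each codeword is recognised as soon as it completes (prefix code):
  10101→V | 10100→W | 10100→W | 100→P | 11→Z
Decoded message: VWWPZ

VWWPZ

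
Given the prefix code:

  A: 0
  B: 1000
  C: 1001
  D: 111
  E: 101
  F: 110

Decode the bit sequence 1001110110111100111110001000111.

Read left to right; each codeword is recognised as soon as it completes (prefix code):
  1001→C | 110→F | 110→F | 111→D | 1001→C | 111→D | 1000→B | 1000→B | 111→D
Decoded message: CFFDCDBBD

CFFDCDBBD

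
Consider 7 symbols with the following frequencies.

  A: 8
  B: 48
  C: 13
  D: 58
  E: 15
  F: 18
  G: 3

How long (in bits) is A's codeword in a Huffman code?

5

Huffman merges, smallest pair first:
combine G(3), A(8) → 11
combine 11, C(13) → 24
combine E(15), F(18) → 33
combine 24, 33 → 57
combine B(48), 57 → 105
combine D(58), 105 → 163
A sits 5 levels below the root, so its codeword is 5 bits.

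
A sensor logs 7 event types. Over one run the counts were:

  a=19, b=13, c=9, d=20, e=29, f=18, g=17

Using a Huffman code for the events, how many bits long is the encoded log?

346

Merge the two smallest weights repeatedly:
combine c(9), b(13) → 22
combine g(17), f(18) → 35
combine a(19), d(20) → 39
combine 22, e(29) → 51
combine 35, 39 → 74
combine 51, 74 → 125
Total encoded bits = sum of merged weights = 22 + 35 + 39 + 51 + 74 + 125 = 346.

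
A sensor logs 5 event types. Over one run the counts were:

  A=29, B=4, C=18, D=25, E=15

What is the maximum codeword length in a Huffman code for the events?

3

Merge the two lowest-weight nodes at each step:
merge B(4) and E(15): 19
merge C(18) and 19: 37
merge D(25) and A(29): 54
merge 37 and 54: 91
The rarest symbols sit at the bottom; the longest codeword is 3 bits.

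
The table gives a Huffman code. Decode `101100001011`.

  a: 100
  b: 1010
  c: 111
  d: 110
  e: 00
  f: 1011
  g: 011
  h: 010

Read left to right; each codeword is recognised as soon as it completes (prefix code):
  1011→f | 00→e | 00→e | 1011→f
Decoded message: feef

feef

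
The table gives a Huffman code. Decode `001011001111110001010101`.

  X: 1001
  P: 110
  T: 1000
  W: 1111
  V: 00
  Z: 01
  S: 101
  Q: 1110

VSXWTSZZ

Read left to right; each codeword is recognised as soon as it completes (prefix code):
  00→V | 101→S | 1001→X | 1111→W | 1000→T | 101→S | 01→Z | 01→Z
Decoded message: VSXWTSZZ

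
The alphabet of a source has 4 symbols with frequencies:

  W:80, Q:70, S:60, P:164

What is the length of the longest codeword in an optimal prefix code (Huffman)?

Merge the two lowest-weight nodes at each step:
merge S(60) and Q(70): 130
merge W(80) and 130: 210
merge P(164) and 210: 374
The first pair merged (S, Q) ends up deepest, at depth 3.

3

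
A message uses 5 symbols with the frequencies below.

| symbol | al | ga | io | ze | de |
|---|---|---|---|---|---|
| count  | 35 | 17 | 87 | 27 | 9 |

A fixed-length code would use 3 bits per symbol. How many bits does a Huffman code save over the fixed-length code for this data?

Fixed-length: 3 bits × 175 symbols = 525 bits.
Huffman merges:
de(9) + ga(17) → 26
26 + ze(27) → 53
al(35) + 53 → 88
io(87) + 88 → 175
Huffman total = 26 + 53 + 88 + 175 = 342 bits.
Saving = 525 − 342 = 183 bits.

183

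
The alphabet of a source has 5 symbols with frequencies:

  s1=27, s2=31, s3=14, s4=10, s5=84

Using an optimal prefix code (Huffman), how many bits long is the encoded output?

323

Merge the two smallest weights repeatedly:
merge s4(10) and s3(14): 24
merge 24 and s1(27): 51
merge s2(31) and 51: 82
merge 82 and s5(84): 166
Total encoded bits = sum of merged weights = 24 + 51 + 82 + 166 = 323.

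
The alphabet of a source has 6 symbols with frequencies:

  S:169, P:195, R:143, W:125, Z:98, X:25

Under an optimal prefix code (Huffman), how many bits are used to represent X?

Build the tree from the bottom:
merge X(25) and Z(98): 123
merge 123 and W(125): 248
merge R(143) and S(169): 312
merge P(195) and 248: 443
merge 312 and 443: 755
X's leaf is at depth 4, giving a 4-bit codeword.

4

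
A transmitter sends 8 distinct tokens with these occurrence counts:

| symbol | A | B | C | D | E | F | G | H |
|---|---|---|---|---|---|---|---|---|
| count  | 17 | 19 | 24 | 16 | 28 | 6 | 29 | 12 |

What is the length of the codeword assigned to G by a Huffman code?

2

Repeatedly merge the two smallest:
merge F(6) and H(12): 18
merge D(16) and A(17): 33
merge 18 and B(19): 37
merge C(24) and E(28): 52
merge G(29) and 33: 62
merge 37 and 52: 89
merge 62 and 89: 151
G sits 2 levels below the root, so its codeword is 2 bits.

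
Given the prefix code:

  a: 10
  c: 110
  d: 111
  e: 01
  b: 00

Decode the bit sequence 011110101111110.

Read left to right; each codeword is recognised as soon as it completes (prefix code):
  01→e | 111→d | 01→e | 01→e | 111→d | 110→c
Decoded message: edeedc

edeedc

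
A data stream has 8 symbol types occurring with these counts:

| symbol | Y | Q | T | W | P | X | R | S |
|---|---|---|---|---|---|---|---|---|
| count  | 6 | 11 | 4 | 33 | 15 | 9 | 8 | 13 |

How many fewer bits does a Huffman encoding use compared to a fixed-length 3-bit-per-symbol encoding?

Fixed-length: 3 bits × 99 symbols = 297 bits.
Huffman merges:
T(4) + Y(6) → 10
R(8) + X(9) → 17
10 + Q(11) → 21
S(13) + P(15) → 28
17 + 21 → 38
28 + W(33) → 61
38 + 61 → 99
Huffman total = 10 + 17 + 21 + 28 + 38 + 61 + 99 = 274 bits.
Saving = 297 − 274 = 23 bits.

23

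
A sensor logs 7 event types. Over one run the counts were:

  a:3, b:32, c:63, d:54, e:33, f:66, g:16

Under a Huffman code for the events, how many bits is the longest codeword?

5

Merge the two lowest-weight nodes at each step:
combine a(3), g(16) → 19
combine 19, b(32) → 51
combine e(33), 51 → 84
combine d(54), c(63) → 117
combine f(66), 84 → 150
combine 117, 150 → 267
Maximum depth reached is 5.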